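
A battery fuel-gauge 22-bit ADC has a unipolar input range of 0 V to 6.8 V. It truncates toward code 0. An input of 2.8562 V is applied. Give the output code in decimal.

With 4194304 levels over 6.8 V, one step is 1.62 µV.
(2.8562 − 0) / 1.62125e-06 = 1761731.042 LSBs.
⌊·⌋(1761731.042) = 1761731.

code 1761731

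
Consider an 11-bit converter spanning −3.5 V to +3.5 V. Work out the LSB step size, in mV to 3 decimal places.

3.418 mV

Full-scale span = 7 V.
LSB = 7 / 2^11 = 7 / 2048 = 0.00341797 V = 3.418 mV.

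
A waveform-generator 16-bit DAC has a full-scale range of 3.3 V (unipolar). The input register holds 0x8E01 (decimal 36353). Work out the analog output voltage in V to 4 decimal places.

1.8305 V

LSB = 3.3 V / 2^16 = 50.35 µV.
Code 0x8E01 = 36353 decimal.
V_out = 0 + 36353 × 5.0354e-05 V = 1.83052 V.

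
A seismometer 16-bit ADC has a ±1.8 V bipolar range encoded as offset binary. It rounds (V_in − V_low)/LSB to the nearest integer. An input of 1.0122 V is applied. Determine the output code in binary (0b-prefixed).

Full-scale span = 3.6 V; LSB = 3.6/2^16 = 54.93 µV.
(1.0122 − (−1.8)) / 5.49316e-05 = 51194.539 LSBs.
Round → code 51195.
In binary (0b-prefixed): 0b1100011111111011.

code 0b1100011111111011 (decimal 51195)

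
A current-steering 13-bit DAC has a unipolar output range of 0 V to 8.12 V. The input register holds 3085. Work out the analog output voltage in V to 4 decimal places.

3.0579 V

LSB = 8.12 V / 2^13 = 0.991 mV.
V_out = 0 + 3085 × 0.000991211 V = 3.05789 V.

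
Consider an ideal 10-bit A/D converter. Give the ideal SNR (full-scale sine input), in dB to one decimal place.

62.0 dB

SNR ≈ 6.02·N + 1.76 dB = 6.02·10 + 1.76 = 61.96 dB.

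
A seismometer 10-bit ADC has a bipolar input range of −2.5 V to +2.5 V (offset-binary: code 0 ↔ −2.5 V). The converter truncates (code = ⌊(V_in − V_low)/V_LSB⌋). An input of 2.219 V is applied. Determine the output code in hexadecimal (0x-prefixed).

code 0x3C6 (decimal 966)

With 1024 levels over 5 V, one step is 4.883 mV.
(2.219 − (−2.5)) / 0.00488281 = 966.451 LSBs.
⌊·⌋(966.451) = 966.
In hexadecimal (0x-prefixed): 0x3C6.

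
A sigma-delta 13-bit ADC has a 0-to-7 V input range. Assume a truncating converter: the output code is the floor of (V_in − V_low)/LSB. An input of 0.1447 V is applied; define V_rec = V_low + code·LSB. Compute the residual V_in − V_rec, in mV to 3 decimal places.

Step size: 7 V ÷ 2^13 = 0.854 mV.
(V_in − V_low)/LSB = (0.1447 − 0)/0.000854492 = 169.3403 → code 169 (floor).
V_rec = 0 + 169·0.000854492 = 0.14440918 V.
Difference: 0.00029082 V → 0.291 mV.

0.291 mV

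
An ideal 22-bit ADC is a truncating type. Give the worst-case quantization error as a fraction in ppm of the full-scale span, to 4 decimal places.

0.2384 ppm

Truncating → worst-case error = 1 LSB = V_FS/2^22, so 1e+06/4194304 = 0.238419 ppm of full scale.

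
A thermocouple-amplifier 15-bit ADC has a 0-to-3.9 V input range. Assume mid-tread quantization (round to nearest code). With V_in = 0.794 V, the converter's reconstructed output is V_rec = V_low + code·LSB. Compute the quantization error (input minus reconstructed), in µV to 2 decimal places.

27.22 µV

Step size: 3.9 V ÷ 2^15 = 119.02 µV.
Scaled input = 6671.2287 LSBs, so code = 6671.
V_rec = 0 + 6671·0.000119019 = 0.79397278 V.
V_in − V_rec = 2.72217e-05 V = 27.22 µV.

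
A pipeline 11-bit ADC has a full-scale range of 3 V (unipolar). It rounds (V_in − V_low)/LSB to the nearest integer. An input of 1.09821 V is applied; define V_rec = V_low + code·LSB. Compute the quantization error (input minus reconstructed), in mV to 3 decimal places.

-0.423 mV

Step size: 3 V ÷ 2^11 = 1.465 mV.
Scaled input = 749.7114 LSBs, so code = 750.
V_rec = 0 + 750·0.00146484 = 1.0986328 V.
Error = 1.09821 − 1.0986328 = -0.000422813 V = -0.423 mV.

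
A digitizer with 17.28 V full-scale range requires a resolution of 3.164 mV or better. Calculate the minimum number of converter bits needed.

Number of steps required ≥ 17.28 V / 3.164 mV = 5461.44.
Need 2^N ≥ 5461.44; 2^12 = 4096, 2^13 = 8192.
Minimum N = 13.

13 bits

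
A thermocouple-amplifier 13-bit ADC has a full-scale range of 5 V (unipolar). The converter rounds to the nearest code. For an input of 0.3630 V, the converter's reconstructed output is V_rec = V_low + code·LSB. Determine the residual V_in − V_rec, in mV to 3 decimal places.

-0.159 mV

Step size: 5 V ÷ 2^13 = 0.610 mV.
Scaled input = 594.7392 LSBs, so code = 595.
V_rec = 0 + 595·0.000610352 = 0.36315918 V.
Difference: -0.00015918 V → -0.159 mV.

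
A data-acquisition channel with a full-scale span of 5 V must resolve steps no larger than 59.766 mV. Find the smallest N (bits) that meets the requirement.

7 bits

Number of steps required ≥ 5 V / 59.766 mV = 83.66.
Need 2^N ≥ 83.66; 2^6 = 64, 2^7 = 128.
Minimum N = 7.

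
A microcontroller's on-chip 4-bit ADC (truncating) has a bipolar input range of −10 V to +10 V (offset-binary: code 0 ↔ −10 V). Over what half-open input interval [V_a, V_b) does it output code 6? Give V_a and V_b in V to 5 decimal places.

LSB = 20/2^4 = 1.2500 V.
V_a = V_low + 6·LSB = -2.5 V; V_b = V_low + 7·LSB = -1.25 V.

[-2.50000 V, -1.25000 V)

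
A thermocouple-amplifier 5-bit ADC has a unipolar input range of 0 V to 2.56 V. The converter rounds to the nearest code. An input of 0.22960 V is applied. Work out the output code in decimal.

Full-scale span = 2.56 V; LSB = 2.56/2^5 = 80.000 mV.
Input sits at 2.870 steps above V_low.
round(2.870) = 3.

code 3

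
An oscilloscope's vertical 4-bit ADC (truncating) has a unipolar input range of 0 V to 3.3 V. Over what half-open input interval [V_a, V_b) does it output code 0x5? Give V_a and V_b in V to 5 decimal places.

LSB = 3.3/2^4 = 206.250 mV.
Code 0x5 = 5 decimal.
V_a = V_low + 5·LSB = 1.03125 V; V_b = V_low + 6·LSB = 1.2375 V.

[1.03125 V, 1.23750 V)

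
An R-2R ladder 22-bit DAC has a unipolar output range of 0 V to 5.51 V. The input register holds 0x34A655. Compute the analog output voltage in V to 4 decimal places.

LSB = 5.51 V / 2^22 = 1.31 µV.
Code 0x34A655 = 3450453 decimal.
V_out = 0 + 3450453 × 1.31369e-06 V = 4.53281 V.

4.5328 V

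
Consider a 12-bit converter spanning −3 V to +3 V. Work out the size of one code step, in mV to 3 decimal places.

1.465 mV

Full-scale span = 6 V.
LSB = 6 / 2^12 = 6 / 4096 = 0.00146484 V = 1.465 mV.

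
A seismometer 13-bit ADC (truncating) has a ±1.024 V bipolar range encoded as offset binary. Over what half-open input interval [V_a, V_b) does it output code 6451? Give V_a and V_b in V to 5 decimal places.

[0.58875 V, 0.58900 V)

LSB = 2.048/2^13 = 250.00 µV.
V_a = V_low + 6451·LSB = 0.58875 V; V_b = V_low + 6452·LSB = 0.589 V.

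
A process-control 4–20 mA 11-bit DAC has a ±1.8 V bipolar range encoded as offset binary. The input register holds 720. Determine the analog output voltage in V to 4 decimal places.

-0.5344 V

LSB = 3.6 V / 2^11 = 1.758 mV.
V_out = (−1.8) + 720 × 0.00175781 V = -0.534375 V.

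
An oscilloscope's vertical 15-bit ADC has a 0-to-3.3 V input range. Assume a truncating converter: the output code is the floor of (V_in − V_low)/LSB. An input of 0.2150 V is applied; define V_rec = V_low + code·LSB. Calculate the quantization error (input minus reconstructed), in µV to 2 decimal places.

89.11 µV

One LSB is 3.3 V / 32768 = 100.71 µV.
(0.2150 − 0)/0.000100708 = 2134.8848; ⌊·⌋ gives code 2134.
Code 2134 maps back to 0 + 2134×0.000100708 V = 0.21491089 V.
V_in − V_rec = 8.91113e-05 V = 89.11 µV.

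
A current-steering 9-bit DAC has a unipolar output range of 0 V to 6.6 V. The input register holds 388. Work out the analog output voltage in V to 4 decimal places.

LSB = 6.6 V / 2^9 = 12.891 mV.
V_out = 0 + 388 × 0.0128906 V = 5.00156 V.

5.0016 V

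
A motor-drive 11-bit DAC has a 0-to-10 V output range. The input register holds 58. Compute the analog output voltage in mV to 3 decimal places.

283.203 mV

LSB = 10 V / 2^11 = 4.883 mV.
V_out = 0 + 58 × 0.00488281 V = 0.283203 V.
= 283.203 mV.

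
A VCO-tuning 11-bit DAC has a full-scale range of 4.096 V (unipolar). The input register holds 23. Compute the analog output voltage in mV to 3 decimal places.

46.000 mV

LSB = 4.096 V / 2^11 = 2.000 mV.
V_out = 0 + 23 × 0.002 V = 0.046 V.
= 46.000 mV.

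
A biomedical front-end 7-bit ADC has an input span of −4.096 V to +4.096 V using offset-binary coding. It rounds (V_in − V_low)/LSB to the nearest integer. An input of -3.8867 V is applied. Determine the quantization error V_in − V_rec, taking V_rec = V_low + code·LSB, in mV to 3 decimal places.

Step size: 8.192 V ÷ 2^7 = 64.000 mV.
Scaled input = 3.2703 LSBs, so code = 3.
V_rec = (−4.096) + 3·0.064 = -3.904 V.
Error = -3.8867 − (−3.904) = 0.0173 V = 17.300 mV.

17.300 mV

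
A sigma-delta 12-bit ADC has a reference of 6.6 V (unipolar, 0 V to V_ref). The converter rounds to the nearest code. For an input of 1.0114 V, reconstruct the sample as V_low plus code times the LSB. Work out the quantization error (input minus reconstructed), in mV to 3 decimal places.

-0.514 mV

One LSB is 6.6 V / 4096 = 1.611 mV.
(1.0114 − 0)/0.00161133 = 627.6810; round gives code 628.
V_rec = 0 + 628·0.00161133 = 1.0119141 V.
V_in − V_rec = -0.000514062 V = -0.514 mV.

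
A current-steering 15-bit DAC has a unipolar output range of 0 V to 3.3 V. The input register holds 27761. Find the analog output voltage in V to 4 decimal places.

2.7958 V

LSB = 3.3 V / 2^15 = 100.71 µV.
V_out = 0 + 27761 × 0.000100708 V = 2.79576 V.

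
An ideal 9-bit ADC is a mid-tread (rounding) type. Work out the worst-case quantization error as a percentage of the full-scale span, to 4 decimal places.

Rounding → worst-case error = ½ LSB = V_FS/2^10, so 100/1024 = 0.0976562 % of full scale.

0.0977 %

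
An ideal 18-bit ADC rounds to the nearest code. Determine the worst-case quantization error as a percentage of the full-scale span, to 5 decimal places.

Rounding → worst-case error = ½ LSB = V_FS/2^19, so 100/524288 = 0.000190735 % of full scale.

0.00019 %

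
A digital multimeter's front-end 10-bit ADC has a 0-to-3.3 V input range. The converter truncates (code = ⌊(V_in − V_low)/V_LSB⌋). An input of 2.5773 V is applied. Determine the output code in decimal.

Full-scale span = 3.3 V; LSB = 3.3/2^10 = 3.223 mV.
(V_in − V_low)/LSB = (2.5773 − 0) / 0.00322266 = 799.744.
⌊·⌋(799.744) = 799.

code 799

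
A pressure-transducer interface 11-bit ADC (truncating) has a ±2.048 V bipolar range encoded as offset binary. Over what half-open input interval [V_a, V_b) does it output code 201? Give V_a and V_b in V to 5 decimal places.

[-1.64600 V, -1.64400 V)

LSB = 4.096/2^11 = 2.000 mV.
V_a = V_low + 201·LSB = -1.646 V; V_b = V_low + 202·LSB = -1.644 V.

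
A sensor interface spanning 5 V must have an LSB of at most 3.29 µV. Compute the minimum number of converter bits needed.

Number of steps required ≥ 5 V / 3.29 µV = 1519756.84.
Need 2^N ≥ 1519756.84; 2^20 = 1048576, 2^21 = 2097152.
Minimum N = 21.

21 bits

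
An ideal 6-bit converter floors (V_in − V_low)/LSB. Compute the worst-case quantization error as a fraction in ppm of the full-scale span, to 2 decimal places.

Truncating → worst-case error = 1 LSB = V_FS/2^6, so 1e+06/64 = 15625 ppm of full scale.

15625.00 ppm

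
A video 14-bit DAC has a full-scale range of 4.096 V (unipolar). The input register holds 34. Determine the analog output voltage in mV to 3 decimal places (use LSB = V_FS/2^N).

LSB = 4.096 V / 2^14 = 250.00 µV.
V_out = 0 + 34 × 0.00025 V = 0.0085 V.
= 8.500 mV.

8.500 mV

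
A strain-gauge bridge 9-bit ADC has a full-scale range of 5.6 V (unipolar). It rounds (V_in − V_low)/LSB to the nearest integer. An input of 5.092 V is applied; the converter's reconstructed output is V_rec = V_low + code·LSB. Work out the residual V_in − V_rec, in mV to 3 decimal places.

One LSB is 5.6 V / 512 = 10.938 mV.
Scaled input = 465.5543 LSBs, so code = 466.
Code 466 maps back to 0 + 466×0.0109375 V = 5.096875 V.
Difference: -0.004875 V → -4.875 mV.

-4.875 mV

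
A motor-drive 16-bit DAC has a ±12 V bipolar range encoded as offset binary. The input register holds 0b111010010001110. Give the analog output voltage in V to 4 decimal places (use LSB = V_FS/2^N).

LSB = 24 V / 2^16 = 366.21 µV.
Code 0b111010010001110 = 29838 decimal.
V_out = (−12) + 29838 × 0.000366211 V = -1.073 V.

-1.0730 V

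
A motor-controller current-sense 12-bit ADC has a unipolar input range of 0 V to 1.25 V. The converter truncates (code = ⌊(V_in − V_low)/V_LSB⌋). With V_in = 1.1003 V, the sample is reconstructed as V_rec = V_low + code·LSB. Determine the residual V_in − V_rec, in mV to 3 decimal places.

LSB = 1.25/2^12 = 305.18 µV.
(V_in − V_low)/LSB = (1.1003 − 0)/0.000305176 = 3605.4630 → code 3605 (floor).
Code 3605 maps back to 0 + 3605×0.000305176 V = 1.1001587 V.
Difference: 0.000141309 V → 0.141 mV.

0.141 mV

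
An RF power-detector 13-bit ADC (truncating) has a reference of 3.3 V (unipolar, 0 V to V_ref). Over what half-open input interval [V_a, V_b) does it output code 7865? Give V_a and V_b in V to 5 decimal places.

LSB = 3.3/2^13 = 402.83 µV.
V_a = V_low + 7865·LSB = 3.16827 V; V_b = V_low + 7866·LSB = 3.16868 V.

[3.16827 V, 3.16868 V)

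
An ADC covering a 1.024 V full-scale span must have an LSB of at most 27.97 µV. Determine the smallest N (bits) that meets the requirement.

Number of steps required ≥ 1.024 V / 27.97 µV = 36610.65.
Need 2^N ≥ 36610.65; 2^15 = 32768, 2^16 = 65536.
Minimum N = 16.

16 bits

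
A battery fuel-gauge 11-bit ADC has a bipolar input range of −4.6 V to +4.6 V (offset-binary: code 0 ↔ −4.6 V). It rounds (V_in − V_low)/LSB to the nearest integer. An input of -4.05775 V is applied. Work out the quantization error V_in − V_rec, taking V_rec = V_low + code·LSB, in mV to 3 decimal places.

-1.305 mV

One LSB is 9.2 V / 2048 = 4.492 mV.
(V_in − V_low)/LSB = (-4.05775 − (−4.6))/0.00449219 = 120.7096 → code 121 (round).
Reconstructed: -4.0564453 V.
Error = -4.05775 − (−4.0564453) = -0.00130469 V = -1.305 mV.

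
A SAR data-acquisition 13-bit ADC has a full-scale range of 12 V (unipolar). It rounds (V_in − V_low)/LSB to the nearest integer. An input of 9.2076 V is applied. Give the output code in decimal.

With 8192 levels over 12 V, one step is 1.465 mV.
(9.2076 − 0) / 0.00146484 = 6285.722 LSBs.
So the output code is 6286.

code 6286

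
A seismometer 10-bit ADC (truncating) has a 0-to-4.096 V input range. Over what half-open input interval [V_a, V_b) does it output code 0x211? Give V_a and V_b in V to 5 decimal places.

[2.11600 V, 2.12000 V)

LSB = 4.096/2^10 = 4.000 mV.
Code 0x211 = 529 decimal.
V_a = V_low + 529·LSB = 2.116 V; V_b = V_low + 530·LSB = 2.12 V.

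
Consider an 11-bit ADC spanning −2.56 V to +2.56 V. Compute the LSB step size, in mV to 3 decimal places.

Full-scale span = 5.12 V.
LSB = 5.12 / 2^11 = 5.12 / 2048 = 0.0025 V = 2.500 mV.

2.500 mV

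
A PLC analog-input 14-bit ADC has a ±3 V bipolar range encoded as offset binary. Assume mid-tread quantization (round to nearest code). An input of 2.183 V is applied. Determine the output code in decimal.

code 14153

With 16384 levels over 6 V, one step is 366.21 µV.
Input sits at 14153.045 steps above V_low.
So the output code is 14153.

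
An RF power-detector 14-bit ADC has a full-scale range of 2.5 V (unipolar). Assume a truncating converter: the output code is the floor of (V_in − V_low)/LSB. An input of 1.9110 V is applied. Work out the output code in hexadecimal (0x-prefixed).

LSB = 2.5 V / 16384 = 152.59 µV.
(V_in − V_low)/LSB = (1.9110 − 0) / 0.000152588 = 12523.930.
So the output code is 12523.
In hexadecimal (0x-prefixed): 0x30EB.

code 0x30EB (decimal 12523)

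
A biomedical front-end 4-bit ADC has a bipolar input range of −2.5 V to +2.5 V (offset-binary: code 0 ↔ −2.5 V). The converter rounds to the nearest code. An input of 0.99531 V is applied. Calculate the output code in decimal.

code 11

With 16 levels over 5 V, one step is 312.500 mV.
(0.99531 − (−2.5)) / 0.3125 = 11.185 LSBs.
So the output code is 11.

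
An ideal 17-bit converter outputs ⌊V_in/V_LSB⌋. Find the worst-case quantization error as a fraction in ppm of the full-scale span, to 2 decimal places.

7.63 ppm

Truncating → worst-case error = 1 LSB = V_FS/2^17, so 1e+06/131072 = 7.62939 ppm of full scale.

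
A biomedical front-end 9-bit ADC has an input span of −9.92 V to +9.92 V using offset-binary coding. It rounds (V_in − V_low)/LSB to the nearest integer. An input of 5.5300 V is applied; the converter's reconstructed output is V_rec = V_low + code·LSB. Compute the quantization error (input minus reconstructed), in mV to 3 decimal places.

LSB = 19.84/2^9 = 38.750 mV.
Scaled input = 398.7097 LSBs, so code = 399.
V_rec = (−9.92) + 399·0.03875 = 5.54125 V.
Error = 5.5300 − 5.54125 = -0.01125 V = -11.250 mV.

-11.250 mV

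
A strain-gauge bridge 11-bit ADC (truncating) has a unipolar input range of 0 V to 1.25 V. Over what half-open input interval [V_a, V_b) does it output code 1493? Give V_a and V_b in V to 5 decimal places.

[0.91125 V, 0.91187 V)

LSB = 1.25/2^11 = 0.610 mV.
V_a = V_low + 1493·LSB = 0.911255 V; V_b = V_low + 1494·LSB = 0.911865 V.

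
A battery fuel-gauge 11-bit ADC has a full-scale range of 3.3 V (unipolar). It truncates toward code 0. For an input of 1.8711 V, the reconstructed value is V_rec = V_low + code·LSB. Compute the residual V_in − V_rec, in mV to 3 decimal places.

0.348 mV

LSB = 3.3/2^11 = 1.611 mV.
(V_in − V_low)/LSB = (1.8711 − 0)/0.00161133 = 1161.2160 → code 1161 (floor).
V_rec = 0 + 1161·0.00161133 = 1.870752 V.
Difference: 0.000348047 V → 0.348 mV.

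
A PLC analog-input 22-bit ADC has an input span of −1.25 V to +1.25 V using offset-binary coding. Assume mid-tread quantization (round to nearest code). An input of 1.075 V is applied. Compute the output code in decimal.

Full-scale span = 2.5 V; LSB = 2.5/2^22 = 0.60 µV.
(1.075 − (−1.25)) / 5.96046e-07 = 3900702.720 LSBs.
Round → code 3900703.

code 3900703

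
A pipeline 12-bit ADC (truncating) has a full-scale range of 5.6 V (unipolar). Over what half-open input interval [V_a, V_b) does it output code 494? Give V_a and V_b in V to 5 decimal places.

LSB = 5.6/2^12 = 1.367 mV.
V_a = V_low + 494·LSB = 0.675391 V; V_b = V_low + 495·LSB = 0.676758 V.

[0.67539 V, 0.67676 V)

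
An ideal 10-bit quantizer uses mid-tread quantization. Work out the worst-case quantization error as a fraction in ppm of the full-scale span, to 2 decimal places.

488.28 ppm

Rounding → worst-case error = ½ LSB = V_FS/2^11, so 1e+06/2048 = 488.281 ppm of full scale.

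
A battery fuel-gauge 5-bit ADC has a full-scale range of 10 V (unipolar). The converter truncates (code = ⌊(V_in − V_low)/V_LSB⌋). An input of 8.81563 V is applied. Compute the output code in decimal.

LSB = 10 V / 32 = 312.500 mV.
(V_in − V_low)/LSB = (8.81563 − 0) / 0.3125 = 28.210.
Floor → code 28.

code 28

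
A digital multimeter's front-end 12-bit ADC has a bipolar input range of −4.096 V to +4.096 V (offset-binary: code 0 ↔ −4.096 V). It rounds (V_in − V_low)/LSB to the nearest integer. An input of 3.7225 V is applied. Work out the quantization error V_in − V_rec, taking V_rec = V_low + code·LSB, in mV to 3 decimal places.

LSB = 8.192/2^12 = 2.000 mV.
Scaled input = 3909.2500 LSBs, so code = 3909.
V_rec = (−4.096) + 3909·0.002 = 3.722 V.
V_in − V_rec = 0.0005 V = 0.500 mV.

0.500 mV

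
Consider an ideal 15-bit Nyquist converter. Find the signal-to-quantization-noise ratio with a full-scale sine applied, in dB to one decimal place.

92.1 dB

SNR ≈ 6.02·N + 1.76 dB = 6.02·15 + 1.76 = 92.06 dB.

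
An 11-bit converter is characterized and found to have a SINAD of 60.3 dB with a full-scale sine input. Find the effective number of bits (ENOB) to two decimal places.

ENOB = (SINAD − 1.76) / 6.02 = (60.3 − 1.76)/6.02 = 9.724.

9.72 bits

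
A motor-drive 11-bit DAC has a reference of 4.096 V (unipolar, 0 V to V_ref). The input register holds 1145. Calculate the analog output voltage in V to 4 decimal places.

2.2900 V

LSB = 4.096 V / 2^11 = 2.000 mV.
V_out = 0 + 1145 × 0.002 V = 2.29 V.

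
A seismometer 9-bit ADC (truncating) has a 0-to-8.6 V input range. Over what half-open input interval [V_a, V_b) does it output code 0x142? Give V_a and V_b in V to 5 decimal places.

[5.40859 V, 5.42539 V)

LSB = 8.6/2^9 = 16.797 mV.
Code 0x142 = 322 decimal.
V_a = V_low + 322·LSB = 5.40859 V; V_b = V_low + 323·LSB = 5.42539 V.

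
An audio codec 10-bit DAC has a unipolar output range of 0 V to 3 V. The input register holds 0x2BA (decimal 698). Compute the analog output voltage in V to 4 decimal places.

LSB = 3 V / 2^10 = 2.930 mV.
Code 0x2BA = 698 decimal.
V_out = 0 + 698 × 0.00292969 V = 2.04492 V.

2.0449 V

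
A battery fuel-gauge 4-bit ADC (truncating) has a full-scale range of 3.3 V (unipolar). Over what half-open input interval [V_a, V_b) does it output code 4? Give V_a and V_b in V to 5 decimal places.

[0.82500 V, 1.03125 V)

LSB = 3.3/2^4 = 206.250 mV.
V_a = V_low + 4·LSB = 0.825 V; V_b = V_low + 5·LSB = 1.03125 V.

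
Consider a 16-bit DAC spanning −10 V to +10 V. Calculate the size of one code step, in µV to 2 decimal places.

Full-scale span = 20 V.
LSB = 20 / 2^16 = 20 / 65536 = 0.000305176 V = 305.18 µV.

305.18 µV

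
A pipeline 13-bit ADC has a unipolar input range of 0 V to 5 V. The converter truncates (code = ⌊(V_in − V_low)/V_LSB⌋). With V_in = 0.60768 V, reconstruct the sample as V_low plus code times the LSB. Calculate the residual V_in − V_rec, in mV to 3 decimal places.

0.380 mV

One LSB is 5 V / 8192 = 0.610 mV.
Scaled input = 995.6229 LSBs, so code = 995.
Reconstructed: 0.6072998 V.
Error = 0.60768 − 0.6072998 = 0.000380195 V = 0.380 mV.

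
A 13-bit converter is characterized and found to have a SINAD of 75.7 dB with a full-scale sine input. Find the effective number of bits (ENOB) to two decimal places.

ENOB = (SINAD − 1.76) / 6.02 = (75.7 − 1.76)/6.02 = 12.282.

12.28 bits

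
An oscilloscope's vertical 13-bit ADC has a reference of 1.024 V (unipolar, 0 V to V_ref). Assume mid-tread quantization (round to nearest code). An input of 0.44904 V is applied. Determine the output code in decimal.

code 3592

With 8192 levels over 1.024 V, one step is 125.00 µV.
(0.44904 − 0) / 0.000125 = 3592.320 LSBs.
round(3592.320) = 3592.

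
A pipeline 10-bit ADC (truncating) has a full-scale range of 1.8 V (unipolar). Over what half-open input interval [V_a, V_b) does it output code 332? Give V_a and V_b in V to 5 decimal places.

[0.58359 V, 0.58535 V)

LSB = 1.8/2^10 = 1.758 mV.
V_a = V_low + 332·LSB = 0.583594 V; V_b = V_low + 333·LSB = 0.585352 V.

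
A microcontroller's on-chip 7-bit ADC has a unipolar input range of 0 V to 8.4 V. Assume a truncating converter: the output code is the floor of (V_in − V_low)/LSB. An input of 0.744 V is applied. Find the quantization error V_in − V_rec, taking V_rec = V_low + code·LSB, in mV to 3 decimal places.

22.125 mV

LSB = 8.4/2^7 = 65.625 mV.
(0.744 − 0)/0.065625 = 11.3371; ⌊·⌋ gives code 11.
V_rec = 0 + 11·0.065625 = 0.721875 V.
Difference: 0.022125 V → 22.125 mV.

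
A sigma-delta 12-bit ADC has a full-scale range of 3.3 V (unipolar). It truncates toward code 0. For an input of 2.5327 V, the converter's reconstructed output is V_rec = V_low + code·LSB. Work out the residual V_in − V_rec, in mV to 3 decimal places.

0.498 mV

LSB = 3.3/2^12 = 0.806 mV.
Scaled input = 3143.6179 LSBs, so code = 3143.
Reconstructed: 2.5322021 V.
Difference: 0.000497852 V → 0.498 mV.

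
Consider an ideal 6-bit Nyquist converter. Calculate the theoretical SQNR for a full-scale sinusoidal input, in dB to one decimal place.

37.9 dB

SNR ≈ 6.02·N + 1.76 dB = 6.02·6 + 1.76 = 37.88 dB.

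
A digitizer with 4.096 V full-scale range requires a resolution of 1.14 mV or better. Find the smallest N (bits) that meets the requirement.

Number of steps required ≥ 4.096 V / 1.14 mV = 3592.98.
Need 2^N ≥ 3592.98; 2^11 = 2048, 2^12 = 4096.
Minimum N = 12.

12 bits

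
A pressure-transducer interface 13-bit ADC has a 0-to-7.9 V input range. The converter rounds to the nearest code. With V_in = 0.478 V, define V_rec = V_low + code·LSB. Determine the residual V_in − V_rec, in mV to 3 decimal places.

One LSB is 7.9 V / 8192 = 0.964 mV.
(0.478 − 0)/0.000964355 = 495.6678; round gives code 496.
V_rec = 0 + 496·0.000964355 = 0.47832031 V.
V_in − V_rec = -0.000320313 V = -0.320 mV.

-0.320 mV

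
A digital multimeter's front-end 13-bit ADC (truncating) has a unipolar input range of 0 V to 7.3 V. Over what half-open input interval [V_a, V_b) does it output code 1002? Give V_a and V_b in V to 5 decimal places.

[0.89290 V, 0.89379 V)

LSB = 7.3/2^13 = 0.891 mV.
V_a = V_low + 1002·LSB = 0.892896 V; V_b = V_low + 1003·LSB = 0.893787 V.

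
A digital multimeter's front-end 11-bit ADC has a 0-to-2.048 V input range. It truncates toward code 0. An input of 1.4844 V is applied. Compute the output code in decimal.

code 1484

LSB = 2.048 V / 2048 = 1.000 mV.
(V_in − V_low)/LSB = (1.4844 − 0) / 0.001 = 1484.400.
Floor → code 1484.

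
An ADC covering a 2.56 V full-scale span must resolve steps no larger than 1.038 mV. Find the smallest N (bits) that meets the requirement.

12 bits

Number of steps required ≥ 2.56 V / 1.038 mV = 2466.28.
Need 2^N ≥ 2466.28; 2^11 = 2048, 2^12 = 4096.
Minimum N = 12.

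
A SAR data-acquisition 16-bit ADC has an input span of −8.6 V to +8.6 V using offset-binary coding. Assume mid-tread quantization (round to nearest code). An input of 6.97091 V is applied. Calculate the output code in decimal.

Full-scale span = 17.2 V; LSB = 17.2/2^16 = 262.45 µV.
(6.97091 − (−8.6)) / 0.000262451 = 59328.788 LSBs.
Round → code 59329.

code 59329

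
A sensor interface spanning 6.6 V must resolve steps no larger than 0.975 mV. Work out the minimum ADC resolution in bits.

Number of steps required ≥ 6.6 V / 0.975 mV = 6769.23.
Need 2^N ≥ 6769.23; 2^12 = 4096, 2^13 = 8192.
Minimum N = 13.

13 bits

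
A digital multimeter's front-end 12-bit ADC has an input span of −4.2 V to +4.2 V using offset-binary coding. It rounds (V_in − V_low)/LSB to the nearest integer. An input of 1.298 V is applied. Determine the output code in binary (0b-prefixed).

With 4096 levels over 8.4 V, one step is 2.051 mV.
Input sits at 2680.930 steps above V_low.
Round → code 2681.
In binary (0b-prefixed): 0b101001111001.

code 0b101001111001 (decimal 2681)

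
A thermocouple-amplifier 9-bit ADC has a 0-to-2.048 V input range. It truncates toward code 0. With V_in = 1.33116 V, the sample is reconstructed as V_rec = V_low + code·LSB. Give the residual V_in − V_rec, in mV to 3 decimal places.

3.160 mV

LSB = 2.048/2^9 = 4.000 mV.
(V_in − V_low)/LSB = (1.33116 − 0)/0.004 = 332.7900 → code 332 (floor).
Reconstructed: 1.328 V.
Difference: 0.00316 V → 3.160 mV.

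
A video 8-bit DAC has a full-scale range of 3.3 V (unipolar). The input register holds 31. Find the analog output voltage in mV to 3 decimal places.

LSB = 3.3 V / 2^8 = 12.891 mV.
V_out = 0 + 31 × 0.0128906 V = 0.399609 V.
= 399.609 mV.

399.609 mV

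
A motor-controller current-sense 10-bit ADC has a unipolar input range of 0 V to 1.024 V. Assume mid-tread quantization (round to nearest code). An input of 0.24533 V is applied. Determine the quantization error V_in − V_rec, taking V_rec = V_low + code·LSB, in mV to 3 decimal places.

One LSB is 1.024 V / 1024 = 1.000 mV.
(V_in − V_low)/LSB = (0.24533 − 0)/0.001 = 245.3300 → code 245 (round).
Code 245 maps back to 0 + 245×0.001 V = 0.245 V.
Difference: 0.00033 V → 0.330 mV.

0.330 mV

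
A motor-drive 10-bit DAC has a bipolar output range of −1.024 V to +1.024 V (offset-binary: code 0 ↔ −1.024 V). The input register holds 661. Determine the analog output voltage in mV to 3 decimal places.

298.000 mV

LSB = 2.048 V / 2^10 = 2.000 mV.
V_out = (−1.024) + 661 × 0.002 V = 0.298 V.
= 298.000 mV.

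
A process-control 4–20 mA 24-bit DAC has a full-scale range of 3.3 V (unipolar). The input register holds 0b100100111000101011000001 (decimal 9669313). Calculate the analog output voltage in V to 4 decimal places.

LSB = 3.3 V / 2^24 = 0.20 µV.
Code 0b100100111000101011000001 = 9669313 decimal.
V_out = 0 + 9669313 × 1.96695e-07 V = 1.90191 V.

1.9019 V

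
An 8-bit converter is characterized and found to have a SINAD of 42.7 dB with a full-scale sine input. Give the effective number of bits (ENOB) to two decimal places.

ENOB = (SINAD − 1.76) / 6.02 = (42.7 − 1.76)/6.02 = 6.801.

6.80 bits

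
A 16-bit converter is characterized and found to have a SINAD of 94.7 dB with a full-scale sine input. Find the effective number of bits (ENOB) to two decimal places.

15.44 bits

ENOB = (SINAD − 1.76) / 6.02 = (94.7 − 1.76)/6.02 = 15.439.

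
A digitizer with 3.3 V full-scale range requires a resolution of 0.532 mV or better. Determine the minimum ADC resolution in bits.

13 bits

Number of steps required ≥ 3.3 V / 0.532 mV = 6203.01.
Need 2^N ≥ 6203.01; 2^12 = 4096, 2^13 = 8192.
Minimum N = 13.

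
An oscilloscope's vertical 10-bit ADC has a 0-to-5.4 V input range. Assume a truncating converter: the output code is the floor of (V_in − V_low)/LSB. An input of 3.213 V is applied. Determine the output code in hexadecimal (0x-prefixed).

code 0x261 (decimal 609)

LSB = 5.4 V / 1024 = 5.273 mV.
(3.213 − 0) / 0.00527344 = 609.280 LSBs.
Floor → code 609.
In hexadecimal (0x-prefixed): 0x261.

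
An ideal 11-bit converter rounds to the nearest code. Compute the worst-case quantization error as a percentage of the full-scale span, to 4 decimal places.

0.0244 %

Rounding → worst-case error = ½ LSB = V_FS/2^12, so 100/4096 = 0.0244141 % of full scale.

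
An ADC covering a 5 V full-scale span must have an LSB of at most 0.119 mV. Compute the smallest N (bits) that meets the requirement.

Number of steps required ≥ 5 V / 0.119 mV = 42016.81.
Need 2^N ≥ 42016.81; 2^15 = 32768, 2^16 = 65536.
Minimum N = 16.

16 bits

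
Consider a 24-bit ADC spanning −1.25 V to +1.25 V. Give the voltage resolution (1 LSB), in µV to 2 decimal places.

Full-scale span = 2.5 V.
LSB = 2.5 / 2^24 = 2.5 / 16777216 = 1.49012e-07 V = 0.15 µV.

0.15 µV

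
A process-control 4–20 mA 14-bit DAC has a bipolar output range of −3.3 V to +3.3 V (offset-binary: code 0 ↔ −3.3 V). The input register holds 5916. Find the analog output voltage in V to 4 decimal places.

-0.9168 V

LSB = 6.6 V / 2^14 = 402.83 µV.
V_out = (−3.3) + 5916 × 0.000402832 V = -0.916846 V.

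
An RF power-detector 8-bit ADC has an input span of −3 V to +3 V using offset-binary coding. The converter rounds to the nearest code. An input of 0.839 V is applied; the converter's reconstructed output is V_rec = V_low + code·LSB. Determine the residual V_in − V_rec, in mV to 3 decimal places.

LSB = 6/2^8 = 23.438 mV.
(V_in − V_low)/LSB = (0.839 − (−3))/0.0234375 = 163.7973 → code 164 (round).
V_rec = (−3) + 164·0.0234375 = 0.84375 V.
V_in − V_rec = -0.00475 V = -4.750 mV.

-4.750 mV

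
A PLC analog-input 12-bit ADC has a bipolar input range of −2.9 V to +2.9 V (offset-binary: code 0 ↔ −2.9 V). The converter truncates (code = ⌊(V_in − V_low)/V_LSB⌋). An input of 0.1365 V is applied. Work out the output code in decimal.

code 2144

Full-scale span = 5.8 V; LSB = 5.8/2^12 = 1.416 mV.
Input sits at 2144.397 steps above V_low.
⌊·⌋(2144.397) = 2144.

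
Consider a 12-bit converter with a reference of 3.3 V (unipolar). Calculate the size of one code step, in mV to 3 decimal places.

0.806 mV

Full-scale span = 3.3 V.
LSB = 3.3 / 2^12 = 3.3 / 4096 = 0.000805664 V = 0.806 mV.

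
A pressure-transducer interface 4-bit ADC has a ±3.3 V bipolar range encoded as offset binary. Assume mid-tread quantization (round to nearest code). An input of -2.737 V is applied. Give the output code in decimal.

code 1

With 16 levels over 6.6 V, one step is 412.500 mV.
(-2.737 − (−3.3)) / 0.4125 = 1.365 LSBs.
Round → code 1.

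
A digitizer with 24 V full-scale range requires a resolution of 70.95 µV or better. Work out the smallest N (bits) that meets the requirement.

Number of steps required ≥ 24 V / 70.95 µV = 338266.38.
Need 2^N ≥ 338266.38; 2^18 = 262144, 2^19 = 524288.
Minimum N = 19.

19 bits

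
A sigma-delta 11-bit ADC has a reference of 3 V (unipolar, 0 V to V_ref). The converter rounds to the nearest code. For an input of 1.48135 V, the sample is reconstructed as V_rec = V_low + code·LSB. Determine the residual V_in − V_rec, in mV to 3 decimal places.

0.393 mV

Step size: 3 V ÷ 2^11 = 1.465 mV.
Scaled input = 1011.2683 LSBs, so code = 1011.
Code 1011 maps back to 0 + 1011×0.00146484 V = 1.480957 V.
Difference: 0.000392969 V → 0.393 mV.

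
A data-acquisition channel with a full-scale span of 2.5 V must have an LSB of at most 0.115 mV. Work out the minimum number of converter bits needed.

15 bits

Number of steps required ≥ 2.5 V / 0.115 mV = 21739.13.
Need 2^N ≥ 21739.13; 2^14 = 16384, 2^15 = 32768.
Minimum N = 15.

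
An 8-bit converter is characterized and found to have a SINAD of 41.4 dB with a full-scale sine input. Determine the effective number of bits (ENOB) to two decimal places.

6.58 bits

ENOB = (SINAD − 1.76) / 6.02 = (41.4 − 1.76)/6.02 = 6.585.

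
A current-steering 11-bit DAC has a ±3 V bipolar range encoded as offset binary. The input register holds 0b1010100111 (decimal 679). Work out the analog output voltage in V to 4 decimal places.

LSB = 6 V / 2^11 = 2.930 mV.
Code 0b1010100111 = 679 decimal.
V_out = (−3) + 679 × 0.00292969 V = -1.01074 V.

-1.0107 V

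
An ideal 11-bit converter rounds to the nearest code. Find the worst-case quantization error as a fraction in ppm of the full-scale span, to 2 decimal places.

244.14 ppm

Rounding → worst-case error = ½ LSB = V_FS/2^12, so 1e+06/4096 = 244.141 ppm of full scale.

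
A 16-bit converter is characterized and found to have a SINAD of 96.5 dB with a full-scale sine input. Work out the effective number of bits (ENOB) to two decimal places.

15.74 bits

ENOB = (SINAD − 1.76) / 6.02 = (96.5 − 1.76)/6.02 = 15.738.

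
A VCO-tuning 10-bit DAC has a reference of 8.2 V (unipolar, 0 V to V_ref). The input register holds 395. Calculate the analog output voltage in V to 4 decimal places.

3.1631 V

LSB = 8.2 V / 2^10 = 8.008 mV.
V_out = 0 + 395 × 0.00800781 V = 3.16309 V.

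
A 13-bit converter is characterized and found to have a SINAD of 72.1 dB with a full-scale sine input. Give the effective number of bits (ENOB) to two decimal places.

ENOB = (SINAD − 1.76) / 6.02 = (72.1 − 1.76)/6.02 = 11.684.

11.68 bits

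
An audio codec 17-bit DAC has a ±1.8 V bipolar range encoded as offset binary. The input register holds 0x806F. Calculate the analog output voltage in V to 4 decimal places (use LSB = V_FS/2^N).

LSB = 3.6 V / 2^17 = 27.47 µV.
Code 0x806F = 32879 decimal.
V_out = (−1.8) + 32879 × 2.74658e-05 V = -0.896951 V.

-0.8970 V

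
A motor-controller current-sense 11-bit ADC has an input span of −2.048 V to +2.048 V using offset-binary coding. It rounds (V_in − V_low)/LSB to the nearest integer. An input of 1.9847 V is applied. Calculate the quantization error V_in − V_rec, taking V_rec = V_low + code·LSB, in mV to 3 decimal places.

0.700 mV

LSB = 4.096/2^11 = 2.000 mV.
(V_in − V_low)/LSB = (1.9847 − (−2.048))/0.002 = 2016.3500 → code 2016 (round).
V_rec = (−2.048) + 2016·0.002 = 1.984 V.
Error = 1.9847 − 1.984 = 0.0007 V = 0.700 mV.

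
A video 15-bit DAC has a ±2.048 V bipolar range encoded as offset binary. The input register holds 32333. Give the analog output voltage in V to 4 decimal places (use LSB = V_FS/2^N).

LSB = 4.096 V / 2^15 = 125.00 µV.
V_out = (−2.048) + 32333 × 0.000125 V = 1.99362 V.

1.9936 V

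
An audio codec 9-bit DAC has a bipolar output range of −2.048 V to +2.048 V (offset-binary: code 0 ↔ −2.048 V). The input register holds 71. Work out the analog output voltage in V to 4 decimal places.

-1.4800 V

LSB = 4.096 V / 2^9 = 8.000 mV.
V_out = (−2.048) + 71 × 0.008 V = -1.48 V.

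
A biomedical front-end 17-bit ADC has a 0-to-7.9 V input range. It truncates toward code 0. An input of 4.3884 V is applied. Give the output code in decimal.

code 72809

Full-scale span = 7.9 V; LSB = 7.9/2^17 = 60.27 µV.
(V_in − V_low)/LSB = (4.3884 − 0) / 6.02722e-05 = 72809.666.
⌊·⌋(72809.666) = 72809.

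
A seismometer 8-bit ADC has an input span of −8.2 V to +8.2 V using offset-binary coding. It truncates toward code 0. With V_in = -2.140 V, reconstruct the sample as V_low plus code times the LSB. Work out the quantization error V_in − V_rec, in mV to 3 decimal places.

Step size: 16.4 V ÷ 2^8 = 64.062 mV.
(-2.140 − (−8.2))/0.0640625 = 94.5951; ⌊·⌋ gives code 94.
Code 94 maps back to (−8.2) + 94×0.0640625 V = -2.178125 V.
Difference: 0.038125 V → 38.125 mV.

38.125 mV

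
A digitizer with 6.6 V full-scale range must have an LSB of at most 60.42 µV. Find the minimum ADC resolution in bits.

17 bits

Number of steps required ≥ 6.6 V / 60.42 µV = 109235.35.
Need 2^N ≥ 109235.35; 2^16 = 65536, 2^17 = 131072.
Minimum N = 17.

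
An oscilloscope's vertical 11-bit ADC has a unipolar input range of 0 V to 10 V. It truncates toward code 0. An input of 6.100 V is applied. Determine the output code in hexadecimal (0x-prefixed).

code 0x4E1 (decimal 1249)

LSB = 10 V / 2048 = 4.883 mV.
(V_in − V_low)/LSB = (6.100 − 0) / 0.00488281 = 1249.280.
⌊·⌋(1249.280) = 1249.
In hexadecimal (0x-prefixed): 0x4E1.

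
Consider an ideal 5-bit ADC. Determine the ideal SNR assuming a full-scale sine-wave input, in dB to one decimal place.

SNR ≈ 6.02·N + 1.76 dB = 6.02·5 + 1.76 = 31.86 dB.

31.9 dB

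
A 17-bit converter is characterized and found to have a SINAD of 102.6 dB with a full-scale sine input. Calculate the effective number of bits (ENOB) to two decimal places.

16.75 bits

ENOB = (SINAD − 1.76) / 6.02 = (102.6 − 1.76)/6.02 = 16.751.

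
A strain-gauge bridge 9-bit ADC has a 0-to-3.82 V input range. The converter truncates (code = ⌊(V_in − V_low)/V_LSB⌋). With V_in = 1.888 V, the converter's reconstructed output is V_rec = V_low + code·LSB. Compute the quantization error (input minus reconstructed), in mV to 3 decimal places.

LSB = 3.82/2^9 = 7.461 mV.
(1.888 − 0)/0.00746094 = 253.0513; ⌊·⌋ gives code 253.
Code 253 maps back to 0 + 253×0.00746094 V = 1.8876172 V.
V_in − V_rec = 0.000382813 V = 0.383 mV.

0.383 mV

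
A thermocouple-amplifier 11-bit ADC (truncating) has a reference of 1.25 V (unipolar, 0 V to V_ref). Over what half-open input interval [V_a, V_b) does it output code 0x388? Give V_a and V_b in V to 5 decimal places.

LSB = 1.25/2^11 = 0.610 mV.
Code 0x388 = 904 decimal.
V_a = V_low + 904·LSB = 0.551758 V; V_b = V_low + 905·LSB = 0.552368 V.

[0.55176 V, 0.55237 V)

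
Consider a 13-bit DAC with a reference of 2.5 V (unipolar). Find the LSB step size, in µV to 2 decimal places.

Full-scale span = 2.5 V.
LSB = 2.5 / 2^13 = 2.5 / 8192 = 0.000305176 V = 305.18 µV.

305.18 µV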